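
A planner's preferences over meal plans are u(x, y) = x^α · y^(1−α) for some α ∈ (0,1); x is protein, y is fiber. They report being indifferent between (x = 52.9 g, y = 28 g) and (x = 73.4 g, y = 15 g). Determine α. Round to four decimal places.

α ≈ 0.6558

The Cobb–Douglas utilities coincide, so 52.9^α·28^(1−α) = 73.4^α·15^(1−α).
Rearrange to (52.9/73.4)^α = (15/28)^(1−α) and take logs: α·-0.3275206 = (1−α)·-0.6241543.
With A = -0.3275206 and B = -0.6241543: α·A = (1−α)·B, so α = B/(A+B) = -0.6241543/-0.9516749 ≈ 0.6558.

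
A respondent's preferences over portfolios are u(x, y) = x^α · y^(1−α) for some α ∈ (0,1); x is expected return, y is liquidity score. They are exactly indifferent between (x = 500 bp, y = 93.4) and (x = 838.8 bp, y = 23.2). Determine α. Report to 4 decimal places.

Indifference: 500^α · 93.4^(1−α) = 838.8^α · 23.2^(1−α).
Taking logs: α·ln 500 + (1−α)·ln 93.4 = α·ln 838.8 + (1−α)·ln 23.2, i.e. α·-0.5173642 = (1−α)·-1.3927391.
Thus α·(-1.9101033) = -1.3927391, so α = -1.3927391/-1.9101033 ≈ 0.7291.

α ≈ 0.7291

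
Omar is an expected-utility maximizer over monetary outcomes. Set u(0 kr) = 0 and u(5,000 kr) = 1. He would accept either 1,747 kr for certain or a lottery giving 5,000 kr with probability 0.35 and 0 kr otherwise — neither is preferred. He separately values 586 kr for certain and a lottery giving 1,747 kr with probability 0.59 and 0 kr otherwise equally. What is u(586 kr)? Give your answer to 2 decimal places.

The first gamble pins u(1,747 kr): it must equal 0.35·1 + 0.65·0 = 0.35.
The second indifference gives u(586 kr) = 0.59·u(1,747 kr) + 0.41·u(0 kr) = 0.59·0.35 + 0.41·0.00 = 0.2065.

0.21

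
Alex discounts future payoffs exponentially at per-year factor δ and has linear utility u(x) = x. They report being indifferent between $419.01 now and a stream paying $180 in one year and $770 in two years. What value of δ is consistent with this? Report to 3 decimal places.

δ ≈ 0.630

Equating present values: 419.01 = 180δ + 770δ².
That is, 770δ² + 180δ − 419.01 = 0, a quadratic in δ.
The positive root is δ = [−180 + √(180² + 4·770·419.01)] / (2·770) = (−180 + 1150.196)/1540 ≈ 0.630.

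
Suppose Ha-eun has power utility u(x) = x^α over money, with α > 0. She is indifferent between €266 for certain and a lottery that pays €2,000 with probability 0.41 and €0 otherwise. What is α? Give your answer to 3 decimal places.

α ≈ 0.442

The lottery's expected utility is 0.41·u(2000) + 0.59·u(0) = 0.41·2000^α (since u(0) = 0 for α > 0).
Setting u(266) equal to that: 266^α = 0.41·2000^α ⇒ (266/2000)^α = 0.41.
Taking logs: α·ln(266/2000) = ln(0.41), so α = -0.891598 / -2.017406 ≈ 0.442.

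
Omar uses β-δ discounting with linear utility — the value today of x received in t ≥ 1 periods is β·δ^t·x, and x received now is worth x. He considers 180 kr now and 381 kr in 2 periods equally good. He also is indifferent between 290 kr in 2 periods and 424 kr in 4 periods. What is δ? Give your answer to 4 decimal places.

Both payoffs in the second observation are in the future, so β drops out: δ^2·290 = δ^4·424 ⇒ δ^2 = 290/424 = 0.68396, so δ = 0.82702.

δ ≈ 0.8270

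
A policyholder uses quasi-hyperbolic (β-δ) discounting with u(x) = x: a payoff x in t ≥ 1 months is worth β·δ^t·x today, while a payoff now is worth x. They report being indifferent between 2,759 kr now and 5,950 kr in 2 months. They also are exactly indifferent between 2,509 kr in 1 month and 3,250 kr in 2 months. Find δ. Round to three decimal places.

δ ≈ 0.772

The second indifference involves only future payoffs, so β cancels: β·δ^1·2509 = β·δ^2·3250, giving δ = 2509/3250 = 0.77200.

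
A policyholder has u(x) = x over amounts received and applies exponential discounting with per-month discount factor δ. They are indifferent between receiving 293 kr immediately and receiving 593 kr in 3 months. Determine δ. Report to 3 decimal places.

The payoff in 3 months is discounted by δ^3, so u(293) = δ^3·u(593) and δ^3 = u(293)/u(593).
With u(x) = x: δ^3 = 293/593 = 0.49410.
Hence δ = (0.49410)^(1/3) = 0.79057.

δ ≈ 0.791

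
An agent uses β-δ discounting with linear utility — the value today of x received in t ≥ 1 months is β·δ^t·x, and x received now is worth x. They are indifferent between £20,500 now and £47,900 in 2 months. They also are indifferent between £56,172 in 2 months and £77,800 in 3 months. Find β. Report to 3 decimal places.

β ≈ 0.821

Both payoffs in the second observation are in the future, so β drops out: δ^2·56172 = δ^3·77800 ⇒ δ = 56172/77800 = 0.72201.
Substituting δ into 20500 = β·δ^2·47900: β = 20500/(24969.859) ≈ 0.821.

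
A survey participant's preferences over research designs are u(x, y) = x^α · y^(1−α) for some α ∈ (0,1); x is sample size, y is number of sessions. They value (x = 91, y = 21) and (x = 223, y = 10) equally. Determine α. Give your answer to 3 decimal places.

α ≈ 0.453

The Cobb–Douglas utilities coincide, so 91^α·21^(1−α) = 223^α·10^(1−α).
Taking logs: α·ln 91 + (1−α)·ln 21 = α·ln 223 + (1−α)·ln 10, i.e. α·-0.896312 = (1−α)·-0.741937.
With A = -0.896312 and B = -0.741937: α·A = (1−α)·B, so α = B/(A+B) = -0.741937/-1.638249 ≈ 0.453.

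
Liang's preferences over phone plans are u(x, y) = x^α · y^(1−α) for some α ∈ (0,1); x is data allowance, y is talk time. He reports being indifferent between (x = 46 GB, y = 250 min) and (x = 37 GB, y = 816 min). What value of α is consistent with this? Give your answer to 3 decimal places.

Set the two utilities equal: 46^α·250^(1−α) = 37^α·816^(1−α).
(46/37)^α = (816/250)^(1−α); take logs: α·ln(46/37) = (1−α)·ln(816/250), i.e. α·0.217723 = (1−α)·1.182953.
With A = 0.217723 and B = 1.182953: α·A = (1−α)·B, so α = B/(A+B) = 1.182953/1.400676 ≈ 0.845.

α ≈ 0.845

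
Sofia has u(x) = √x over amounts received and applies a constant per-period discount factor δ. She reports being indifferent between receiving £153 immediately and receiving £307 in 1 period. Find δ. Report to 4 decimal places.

δ ≈ 0.7060

Equating discounted utilities: u(153) = δ·u(307) ⇒ δ = u(153)/u(307).
With u(x) = √x: δ = √153/√307 = √(153/307) = 0.70595.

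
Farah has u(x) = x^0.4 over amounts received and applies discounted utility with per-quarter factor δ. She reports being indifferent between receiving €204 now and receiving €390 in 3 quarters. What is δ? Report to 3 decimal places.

δ ≈ 0.917

Indifference means u(204) = δ^3 · u(390), so δ^3 = u(204)/u(390).
Since u(x) = x^0.4, δ^3 = (204/390)^0.4 = 0.52308^0.4 = 0.77166.
Hence δ = (0.77166)^(1/3) = 0.91722.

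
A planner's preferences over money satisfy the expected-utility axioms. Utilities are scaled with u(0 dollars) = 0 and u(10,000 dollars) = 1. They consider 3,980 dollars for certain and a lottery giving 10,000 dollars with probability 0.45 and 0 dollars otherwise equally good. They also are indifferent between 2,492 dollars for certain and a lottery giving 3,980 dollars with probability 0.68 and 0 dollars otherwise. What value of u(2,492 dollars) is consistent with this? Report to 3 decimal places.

The first gamble pins u(3,980 dollars): it must equal 0.45·1 + 0.55·0 = 0.45.
Then u(2,492 dollars) = 0.68·u(3,980 dollars) + 0.32·u(0 dollars) = 0.68·0.45 + 0.32·0.00 = 0.3060.

0.306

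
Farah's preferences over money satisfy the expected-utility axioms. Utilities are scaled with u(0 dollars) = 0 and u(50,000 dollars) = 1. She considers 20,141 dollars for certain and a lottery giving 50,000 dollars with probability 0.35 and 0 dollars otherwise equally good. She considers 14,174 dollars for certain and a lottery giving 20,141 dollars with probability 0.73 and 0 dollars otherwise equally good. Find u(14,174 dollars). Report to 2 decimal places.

0.26

The first gamble pins u(20,141 dollars): it must equal 0.35·1 + 0.65·0 = 0.35.
Then u(14,174 dollars) = 0.73·u(20,141 dollars) + 0.27·u(0 dollars) = 0.73·0.35 + 0.27·0.00 = 0.2555.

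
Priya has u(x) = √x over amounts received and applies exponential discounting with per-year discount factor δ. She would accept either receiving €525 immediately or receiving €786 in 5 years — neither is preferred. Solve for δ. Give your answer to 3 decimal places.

Equating discounted utilities: u(525) = δ^5·u(786) ⇒ δ^5 = u(525)/u(786).
With u(x) = √x: δ^5 = √525/√786 = √(525/786) = 0.81728.
Hence δ = (0.81728)^(1/5) = 0.96045.

δ ≈ 0.960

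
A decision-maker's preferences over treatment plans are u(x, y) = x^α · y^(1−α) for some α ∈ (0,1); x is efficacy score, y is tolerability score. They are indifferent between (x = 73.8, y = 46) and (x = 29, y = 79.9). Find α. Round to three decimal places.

α ≈ 0.372

The Cobb–Douglas utilities coincide, so 73.8^α·46^(1−α) = 29^α·79.9^(1−α).
(73.8/29)^α = (79.9/46)^(1−α); take logs: α·ln(73.8/29) = (1−α)·ln(79.9/46), i.e. α·0.934063 = (1−α)·0.552134.
Thus α·(1.486197) = 0.552134, so α = 0.552134/1.486197 ≈ 0.372.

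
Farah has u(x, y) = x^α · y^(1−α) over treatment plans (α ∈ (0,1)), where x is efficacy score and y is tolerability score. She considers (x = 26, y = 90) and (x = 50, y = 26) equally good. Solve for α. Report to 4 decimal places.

α ≈ 0.6550

Set the two utilities equal: 26^α·90^(1−α) = 50^α·26^(1−α).
(26/50)^α = (26/90)^(1−α); take logs: α·ln(26/50) = (1−α)·ln(26/90), i.e. α·-0.6539265 = (1−α)·-1.2417131.
Thus α·(-1.8956396) = -1.2417131, so α = -1.2417131/-1.8956396 ≈ 0.6550.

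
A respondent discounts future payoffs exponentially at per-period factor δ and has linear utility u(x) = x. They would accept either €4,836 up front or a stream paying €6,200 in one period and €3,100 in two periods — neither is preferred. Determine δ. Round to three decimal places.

The stream is worth 6200δ + 3100δ² today, so 6200δ + 3100δ² = 4836.
So 3100δ² + 6200δ − 4836 = 0.
δ = (−6200 + √(6200² + 4·3100·4836)) / (2·3100) = (−6200 + √98406400.00) / 6200 ≈ 0.600.

δ ≈ 0.600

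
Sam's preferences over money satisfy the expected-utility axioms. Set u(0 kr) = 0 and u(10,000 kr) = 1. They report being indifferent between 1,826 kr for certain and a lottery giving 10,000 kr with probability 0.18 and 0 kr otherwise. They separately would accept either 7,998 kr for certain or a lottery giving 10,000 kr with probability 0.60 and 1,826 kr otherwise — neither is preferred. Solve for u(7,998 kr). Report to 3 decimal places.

First, u(1,826 kr) = 0.18·u(10,000 kr) + 0.82·u(0 kr) = 0.18.
Then u(7,998 kr) = 0.60·u(10,000 kr) + 0.40·u(1,826 kr) = 0.60·1.00 + 0.40·0.18 = 0.6720.

0.672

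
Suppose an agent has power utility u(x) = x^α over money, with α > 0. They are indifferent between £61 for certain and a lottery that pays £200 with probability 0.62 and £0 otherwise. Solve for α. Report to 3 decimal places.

The lottery's expected utility is 0.62·u(200) + 0.38·u(0) = 0.62·200^α (since u(0) = 0 for α > 0).
Setting u(61) equal to that: 61^α = 0.62·200^α ⇒ (61/200)^α = 0.62.
Taking logs: α·ln(61/200) = ln(0.62), so α = -0.478036 / -1.187444 ≈ 0.403.

α ≈ 0.403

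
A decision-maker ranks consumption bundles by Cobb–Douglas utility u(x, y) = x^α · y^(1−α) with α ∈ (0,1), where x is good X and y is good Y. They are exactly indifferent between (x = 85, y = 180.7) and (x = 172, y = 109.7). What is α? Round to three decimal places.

Set the two utilities equal: 85^α·180.7^(1−α) = 172^α·109.7^(1−α).
Taking logs: α·ln 85 + (1−α)·ln 180.7 = α·ln 172 + (1−α)·ln 109.7, i.e. α·-0.704843 = (1−α)·-0.499089.
So α/(1−α) = (-0.499089)/(-0.704843) = 0.708085, and α = 0.708085/1.708085 ≈ 0.415.

α ≈ 0.415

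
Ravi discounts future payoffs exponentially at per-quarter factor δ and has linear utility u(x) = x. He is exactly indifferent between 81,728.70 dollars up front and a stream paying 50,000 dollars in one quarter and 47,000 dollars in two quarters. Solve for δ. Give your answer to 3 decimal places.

Present value of the stream is 50000·δ + 47000·δ². Indifference gives 50000δ + 47000δ² = 81728.70.
So 47000δ² + 50000δ − 81728.70 = 0.
By the quadratic formula (taking the positive root), δ = (−50000 + √17864995600.00) / 94000 ≈ 0.890.

δ ≈ 0.890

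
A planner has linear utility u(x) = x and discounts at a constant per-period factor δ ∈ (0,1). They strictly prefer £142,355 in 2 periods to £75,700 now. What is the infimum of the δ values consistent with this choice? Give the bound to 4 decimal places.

Under u(x) = x this choice says 75700 < δ^2·142355.
Hence δ^2 > 75700/142355 = 0.53177, and x ↦ x^(1/2) is increasing on (0,∞).
δ > (75700/142355)^(1/2) ≈ 0.7292.

δ > 0.7292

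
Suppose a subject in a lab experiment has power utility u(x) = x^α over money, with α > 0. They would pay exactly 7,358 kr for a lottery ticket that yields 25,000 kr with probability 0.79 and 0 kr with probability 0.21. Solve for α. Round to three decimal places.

The lottery's expected utility is 0.79·u(25000) + 0.21·u(0) = 0.79·25000^α (since u(0) = 0 for α > 0).
Equating: 7358^α = 0.79·25000^α, i.e. 0.2943^α = 0.79.
α = ln(0.79) / ln(7358/25000) = -0.235722/-1.223088 ≈ 0.193.

α ≈ 0.193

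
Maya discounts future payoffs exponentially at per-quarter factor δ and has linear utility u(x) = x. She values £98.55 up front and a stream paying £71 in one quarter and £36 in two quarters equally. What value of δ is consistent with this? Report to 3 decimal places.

Present value of the stream is 71·δ + 36·δ². Indifference gives 71δ + 36δ² = 98.55.
So 36δ² + 71δ − 98.55 = 0.
The positive root is δ = [−71 + √(71² + 4·36·98.55)] / (2·36) = (−71 + 138.680)/72 ≈ 0.940.

δ ≈ 0.940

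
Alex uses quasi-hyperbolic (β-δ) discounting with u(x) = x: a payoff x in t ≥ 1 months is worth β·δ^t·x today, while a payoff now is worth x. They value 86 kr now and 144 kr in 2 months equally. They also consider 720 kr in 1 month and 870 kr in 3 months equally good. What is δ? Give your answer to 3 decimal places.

δ ≈ 0.910

Both payoffs in the second observation are in the future, so β drops out: δ^1·720 = δ^3·870 ⇒ δ^2 = 720/870 = 0.82759, so δ = 0.90972.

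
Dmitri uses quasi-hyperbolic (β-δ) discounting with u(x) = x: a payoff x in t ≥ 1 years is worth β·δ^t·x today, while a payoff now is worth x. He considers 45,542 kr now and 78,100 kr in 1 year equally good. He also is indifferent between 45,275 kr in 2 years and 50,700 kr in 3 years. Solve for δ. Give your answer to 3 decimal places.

Both payoffs in the second observation are in the future, so β drops out: δ^2·45275 = δ^3·50700 ⇒ δ = 45275/50700 = 0.89300.

δ ≈ 0.893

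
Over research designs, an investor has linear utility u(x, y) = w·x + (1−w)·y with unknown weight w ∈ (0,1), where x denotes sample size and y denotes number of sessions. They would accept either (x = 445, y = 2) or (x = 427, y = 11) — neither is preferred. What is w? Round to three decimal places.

Equating utilities: w·445 + (1−w)·2 = w·427 + (1−w)·11.
Rearranging, 18·w − 9·(1−w) = 0.
Hence w = 9/(18+9) = 9/27 = 0.333.

w = 0.333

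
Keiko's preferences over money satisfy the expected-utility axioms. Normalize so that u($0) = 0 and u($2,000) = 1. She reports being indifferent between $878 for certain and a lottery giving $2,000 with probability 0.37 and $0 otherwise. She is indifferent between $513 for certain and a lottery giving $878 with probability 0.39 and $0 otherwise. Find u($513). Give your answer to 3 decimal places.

0.144

The first gamble pins u($878): it must equal 0.37·1 + 0.63·0 = 0.37.
Chaining: u($513) = 0.39·0.37 + 0.61·0.00 = 0.1443.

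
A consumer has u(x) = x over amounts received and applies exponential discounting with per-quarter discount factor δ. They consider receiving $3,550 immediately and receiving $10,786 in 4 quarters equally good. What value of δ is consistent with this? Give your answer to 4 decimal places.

Indifference means u(3550) = δ^4 · u(10786), so δ^4 = u(3550)/u(10786).
With u(x) = x: δ^4 = 3550/10786 = 0.32913.
Taking the 4th root: δ = 0.32913^(1/4) ≈ 0.7574.

δ ≈ 0.7574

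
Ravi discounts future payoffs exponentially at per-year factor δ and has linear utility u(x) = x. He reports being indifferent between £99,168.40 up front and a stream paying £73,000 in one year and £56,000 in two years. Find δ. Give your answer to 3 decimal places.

The stream is worth 73000δ + 56000δ² today, so 73000δ + 56000δ² = 99168.40.
That is, 56000δ² + 73000δ − 99168.40 = 0, a quadratic in δ.
The positive root is δ = [−73000 + √(73000² + 4·56000·99168.40)] / (2·56000) = (−73000 + 165960.000)/112000 ≈ 0.830.

δ ≈ 0.830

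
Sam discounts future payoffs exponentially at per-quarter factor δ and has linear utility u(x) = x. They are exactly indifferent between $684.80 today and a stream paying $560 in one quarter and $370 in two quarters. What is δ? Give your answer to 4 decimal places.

Equating present values: 684.80 = 560δ + 370δ².
So 370δ² + 560δ − 684.80 = 0.
By the quadratic formula (taking the positive root), δ = (−560 + √1327104.00) / 740 ≈ 0.8000.

δ ≈ 0.8000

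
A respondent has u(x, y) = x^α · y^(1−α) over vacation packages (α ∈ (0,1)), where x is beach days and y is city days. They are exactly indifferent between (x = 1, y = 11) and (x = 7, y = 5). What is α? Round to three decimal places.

α ≈ 0.288

The Cobb–Douglas utilities coincide, so 1^α·11^(1−α) = 7^α·5^(1−α).
(1/7)^α = (5/11)^(1−α); take logs: α·ln(1/7) = (1−α)·ln(5/11), i.e. α·-1.945910 = (1−α)·-0.788457.
Thus α·(-2.734367) = -0.788457, so α = -0.788457/-2.734367 ≈ 0.288.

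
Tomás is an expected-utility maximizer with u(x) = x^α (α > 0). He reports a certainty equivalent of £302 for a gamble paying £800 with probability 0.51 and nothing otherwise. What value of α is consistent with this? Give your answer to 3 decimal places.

α ≈ 0.691

Since u(0) = 0, the lottery's EU is 0.51·800^α.
Setting u(302) equal to that: 302^α = 0.51·800^α ⇒ (302/800)^α = 0.51.
Take logs: α = ln 0.51 / ln(302/800) ≈ 0.69119.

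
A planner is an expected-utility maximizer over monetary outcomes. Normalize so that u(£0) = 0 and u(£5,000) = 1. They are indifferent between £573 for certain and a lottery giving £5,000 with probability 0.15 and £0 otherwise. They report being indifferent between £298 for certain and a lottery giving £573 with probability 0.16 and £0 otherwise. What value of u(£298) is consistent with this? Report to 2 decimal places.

0.02

The first gamble pins u(£573): it must equal 0.15·1 + 0.85·0 = 0.15.
Then u(£298) = 0.16·u(£573) + 0.84·u(£0) = 0.16·0.15 + 0.84·0.00 = 0.0240.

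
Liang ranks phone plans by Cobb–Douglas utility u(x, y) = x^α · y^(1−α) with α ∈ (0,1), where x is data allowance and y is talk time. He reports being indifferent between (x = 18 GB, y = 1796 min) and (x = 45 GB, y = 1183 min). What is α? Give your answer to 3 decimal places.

The Cobb–Douglas utilities coincide, so 18^α·1796^(1−α) = 45^α·1183^(1−α).
Rearrange to (18/45)^α = (1183/1796)^(1−α) and take logs: α·-0.916291 = (1−α)·-0.417508.
With A = -0.916291 and B = -0.417508: α·A = (1−α)·B, so α = B/(A+B) = -0.417508/-1.333799 ≈ 0.313.

α ≈ 0.313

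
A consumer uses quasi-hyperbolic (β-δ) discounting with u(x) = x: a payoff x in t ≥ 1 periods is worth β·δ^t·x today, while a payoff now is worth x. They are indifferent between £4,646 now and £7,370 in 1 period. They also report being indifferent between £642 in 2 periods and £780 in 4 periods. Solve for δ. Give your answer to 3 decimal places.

From the later pair, β·δ^2·642 = β·δ^4·780; dividing through, δ^2 = 642/780 = 0.82308, so δ = 0.90724.

δ ≈ 0.907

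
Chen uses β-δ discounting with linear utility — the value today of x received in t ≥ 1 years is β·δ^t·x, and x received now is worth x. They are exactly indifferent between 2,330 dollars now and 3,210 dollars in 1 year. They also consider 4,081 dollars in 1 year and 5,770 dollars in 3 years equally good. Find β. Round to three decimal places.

The second indifference involves only future payoffs, so β cancels: β·δ^1·4081 = β·δ^3·5770, giving δ^2 = 4081/5770 = 0.70728, so δ = 0.84100.
Now use the now-vs-future pair: 2330 = β·δ·3210 gives β = 2330/(0.84100·3210) ≈ 0.863.

β ≈ 0.863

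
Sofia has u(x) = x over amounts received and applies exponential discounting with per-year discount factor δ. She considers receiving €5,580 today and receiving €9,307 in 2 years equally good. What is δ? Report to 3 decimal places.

Equating discounted utilities: u(5580) = δ^2·u(9307) ⇒ δ^2 = u(5580)/u(9307).
With u(x) = x: δ^2 = 5580/9307 = 0.59955.
Taking the square root: δ = 0.59955^(1/2) ≈ 0.774.

δ ≈ 0.774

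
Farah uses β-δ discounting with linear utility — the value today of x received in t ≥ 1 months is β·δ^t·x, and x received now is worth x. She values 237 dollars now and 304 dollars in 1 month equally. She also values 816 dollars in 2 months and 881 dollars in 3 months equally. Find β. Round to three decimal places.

β ≈ 0.842

From the later pair, β·δ^2·816 = β·δ^3·881; dividing through, δ = 816/881 = 0.92622.
The first indifference: 237 = β·δ·304, so β = 237/(δ·304) = 237/(0.92622·304) ≈ 0.842.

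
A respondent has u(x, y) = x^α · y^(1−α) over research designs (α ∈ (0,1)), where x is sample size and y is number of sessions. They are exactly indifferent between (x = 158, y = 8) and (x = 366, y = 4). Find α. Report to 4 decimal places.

Indifference: 158^α · 8^(1−α) = 366^α · 4^(1−α).
Taking logs: α·ln 158 + (1−α)·ln 8 = α·ln 366 + (1−α)·ln 4, i.e. α·-0.8400383 = (1−α)·-0.6931472.
So α/(1−α) = (-0.6931472)/(-0.8400383) = 0.8251376, and α = 0.8251376/1.8251376 ≈ 0.4521.

α ≈ 0.4521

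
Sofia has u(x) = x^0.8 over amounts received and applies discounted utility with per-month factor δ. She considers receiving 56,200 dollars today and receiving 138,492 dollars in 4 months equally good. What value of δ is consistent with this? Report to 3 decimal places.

δ ≈ 0.835

The payoff in 4 months is discounted by δ^4, so u(56200) = δ^4·u(138492) and δ^4 = u(56200)/u(138492).
Since u(x) = x^0.8, δ^4 = (56200/138492)^0.8 = 0.40580^0.8 = 0.48601.
So δ = 0.48601^(1/4) ≈ 0.835.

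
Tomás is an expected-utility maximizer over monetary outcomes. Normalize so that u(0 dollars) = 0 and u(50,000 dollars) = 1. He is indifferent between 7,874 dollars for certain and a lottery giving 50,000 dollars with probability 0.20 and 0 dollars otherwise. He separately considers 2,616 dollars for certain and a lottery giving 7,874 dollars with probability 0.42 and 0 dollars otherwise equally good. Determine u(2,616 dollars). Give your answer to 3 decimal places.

The first gamble pins u(7,874 dollars): it must equal 0.20·1 + 0.80·0 = 0.20.
Then u(2,616 dollars) = 0.42·u(7,874 dollars) + 0.58·u(0 dollars) = 0.42·0.20 + 0.58·0.00 = 0.0840.

0.084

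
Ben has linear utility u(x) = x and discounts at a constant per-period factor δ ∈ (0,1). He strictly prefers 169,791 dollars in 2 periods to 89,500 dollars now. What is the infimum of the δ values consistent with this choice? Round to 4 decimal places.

Under u(x) = x this choice says 89500 < δ^2·169791.
So δ^2 > 89500/169791 = 0.52712; taking the square root of both positive sides preserves the inequality.
δ > (89500/169791)^(1/2) ≈ 0.7260.

δ > 0.7260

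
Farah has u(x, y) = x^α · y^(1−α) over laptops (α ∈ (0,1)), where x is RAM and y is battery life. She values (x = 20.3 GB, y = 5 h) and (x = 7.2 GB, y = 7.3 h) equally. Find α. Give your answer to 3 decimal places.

Indifference: 20.3^α · 5^(1−α) = 7.2^α · 7.3^(1−α).
Taking logs: α·ln 20.3 + (1−α)·ln 5 = α·ln 7.2 + (1−α)·ln 7.3, i.e. α·1.036540 = (1−α)·0.378436.
With A = 1.036540 and B = 0.378436: α·A = (1−α)·B, so α = B/(A+B) = 0.378436/1.414976 ≈ 0.267.

α ≈ 0.267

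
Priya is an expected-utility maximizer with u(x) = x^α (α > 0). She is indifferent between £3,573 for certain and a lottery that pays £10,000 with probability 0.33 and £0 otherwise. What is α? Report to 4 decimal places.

α ≈ 1.0772

Since u(0) = 0, the lottery's EU is 0.33·10000^α.
Setting u(3573) equal to that: 3573^α = 0.33·10000^α ⇒ (3573/10000)^α = 0.33.
Taking logs: α·ln(3573/10000) = ln(0.33), so α = -1.1086626 / -1.0291795 ≈ 1.0772.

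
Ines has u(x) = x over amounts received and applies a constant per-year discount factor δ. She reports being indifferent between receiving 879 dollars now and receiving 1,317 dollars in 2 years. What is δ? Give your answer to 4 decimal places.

Indifference means u(879) = δ^2 · u(1317), so δ^2 = u(879)/u(1317).
With u(x) = x: δ^2 = 879/1317 = 0.66743.
Taking the square root: δ = 0.66743^(1/2) ≈ 0.8170.

δ ≈ 0.8170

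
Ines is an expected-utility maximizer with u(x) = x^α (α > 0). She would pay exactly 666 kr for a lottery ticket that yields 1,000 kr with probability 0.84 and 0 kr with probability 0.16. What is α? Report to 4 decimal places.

The lottery's expected utility is 0.84·u(1000) + 0.16·u(0) = 0.84·1000^α (since u(0) = 0 for α > 0).
Setting u(666) equal to that: 666^α = 0.84·1000^α ⇒ (666/1000)^α = 0.84.
α = ln(0.84) / ln(666/1000) = -0.1743534/-0.4064656 ≈ 0.4289.

α ≈ 0.4289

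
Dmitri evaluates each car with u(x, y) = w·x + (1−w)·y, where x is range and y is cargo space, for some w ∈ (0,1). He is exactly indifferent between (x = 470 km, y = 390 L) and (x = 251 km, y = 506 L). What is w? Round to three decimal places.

Equating utilities: w·470 + (1−w)·390 = w·251 + (1−w)·506.
Rearranging, 219·w − 116·(1−w) = 0.
So w/(1−w) = 116/219 = 0.5297, giving w = 116/(219+116) = 0.346.

w = 0.346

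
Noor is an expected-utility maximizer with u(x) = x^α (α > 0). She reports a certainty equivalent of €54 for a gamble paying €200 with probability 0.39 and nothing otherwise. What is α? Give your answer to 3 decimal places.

Since u(0) = 0, the lottery's EU is 0.39·200^α.
Equating: 54^α = 0.39·200^α, i.e. 0.2700^α = 0.39.
α = ln(0.39) / ln(54/200) = -0.941609/-1.309333 ≈ 0.719.

α ≈ 0.719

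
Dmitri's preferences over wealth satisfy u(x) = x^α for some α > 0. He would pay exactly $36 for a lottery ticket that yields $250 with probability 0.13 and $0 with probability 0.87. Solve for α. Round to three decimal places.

Since u(0) = 0, the lottery's EU is 0.13·250^α.
Setting u(36) equal to that: 36^α = 0.13·250^α ⇒ (36/250)^α = 0.13.
Taking logs: α·ln(36/250) = ln(0.13), so α = -2.040221 / -1.937942 ≈ 1.053.

α ≈ 1.053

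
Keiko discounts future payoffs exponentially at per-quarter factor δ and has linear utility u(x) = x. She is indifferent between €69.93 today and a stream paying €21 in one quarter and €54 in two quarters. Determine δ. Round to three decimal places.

Equating present values: 69.93 = 21δ + 54δ².
Rearranged: 54δ² + 21δ − 69.93 = 0.
The positive root is δ = [−21 + √(21² + 4·54·69.93)] / (2·54) = (−21 + 124.683)/108 ≈ 0.960.

δ ≈ 0.960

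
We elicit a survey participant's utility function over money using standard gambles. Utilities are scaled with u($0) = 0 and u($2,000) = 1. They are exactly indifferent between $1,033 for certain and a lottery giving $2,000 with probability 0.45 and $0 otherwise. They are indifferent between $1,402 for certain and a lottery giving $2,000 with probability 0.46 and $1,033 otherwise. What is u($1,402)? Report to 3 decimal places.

From the first indifference, u($1,033) = 0.45·u($2,000) + 0.55·u($0) = 0.45·1 + 0.55·0 = 0.45.
The second indifference gives u($1,402) = 0.46·u($2,000) + 0.54·u($1,033) = 0.46·1.00 + 0.54·0.45 = 0.7030.

0.703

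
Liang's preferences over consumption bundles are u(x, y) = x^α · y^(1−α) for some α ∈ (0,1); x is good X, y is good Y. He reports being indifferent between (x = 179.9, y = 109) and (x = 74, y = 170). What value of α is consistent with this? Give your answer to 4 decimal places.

The Cobb–Douglas utilities coincide, so 179.9^α·109^(1−α) = 74^α·170^(1−α).
(179.9/74)^α = (170/109)^(1−α); take logs: α·ln(179.9/74) = (1−α)·ln(170/109), i.e. α·0.8883360 = (1−α)·0.4444506.
With A = 0.8883360 and B = 0.4444506: α·A = (1−α)·B, so α = B/(A+B) = 0.4444506/1.3327866 ≈ 0.3335.

α ≈ 0.3335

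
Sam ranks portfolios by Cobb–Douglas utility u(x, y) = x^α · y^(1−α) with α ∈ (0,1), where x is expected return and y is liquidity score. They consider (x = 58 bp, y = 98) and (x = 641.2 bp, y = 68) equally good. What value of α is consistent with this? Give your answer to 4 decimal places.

α ≈ 0.1320

The Cobb–Douglas utilities coincide, so 58^α·98^(1−α) = 641.2^α·68^(1−α).
Taking logs: α·ln 58 + (1−α)·ln 98 = α·ln 641.2 + (1−α)·ln 68, i.e. α·-2.4028984 = (1−α)·-0.3654598.
With A = -2.4028984 and B = -0.3654598: α·A = (1−α)·B, so α = B/(A+B) = -0.3654598/-2.7683582 ≈ 0.1320.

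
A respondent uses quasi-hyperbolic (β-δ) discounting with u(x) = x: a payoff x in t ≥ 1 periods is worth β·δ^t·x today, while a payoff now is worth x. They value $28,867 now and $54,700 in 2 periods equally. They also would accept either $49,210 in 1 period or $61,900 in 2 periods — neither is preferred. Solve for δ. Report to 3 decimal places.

δ ≈ 0.795

From the later pair, β·δ^1·49210 = β·δ^2·61900; dividing through, δ = 49210/61900 = 0.79499.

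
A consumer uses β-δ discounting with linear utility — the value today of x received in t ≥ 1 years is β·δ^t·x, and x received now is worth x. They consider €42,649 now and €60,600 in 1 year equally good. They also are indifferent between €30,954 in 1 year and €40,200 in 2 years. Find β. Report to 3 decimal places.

From the later pair, β·δ^1·30954 = β·δ^2·40200; dividing through, δ = 30954/40200 = 0.77000.
Substituting δ into 42649 = β·δ·60600: β = 42649/(46662.000) ≈ 0.914.

β ≈ 0.914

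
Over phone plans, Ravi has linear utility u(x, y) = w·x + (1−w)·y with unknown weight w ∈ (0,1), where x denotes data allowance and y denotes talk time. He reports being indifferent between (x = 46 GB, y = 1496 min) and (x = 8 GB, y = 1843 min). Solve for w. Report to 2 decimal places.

Equating utilities: w·46 + (1−w)·1496 = w·8 + (1−w)·1843.
Collecting terms: w·38 = (1−w)·347.
The marginal rate of substitution is 347/38, so w = 347/(38+347) = 0.90.

w = 0.90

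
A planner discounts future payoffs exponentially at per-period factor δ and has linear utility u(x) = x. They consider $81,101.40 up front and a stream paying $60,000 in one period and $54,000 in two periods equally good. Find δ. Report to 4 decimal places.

δ ≈ 0.7900

Present value of the stream is 60000·δ + 54000·δ². Indifference gives 60000δ + 54000δ² = 81101.40.
That is, 54000δ² + 60000δ − 81101.40 = 0, a quadratic in δ.
The positive root is δ = [−60000 + √(60000² + 4·54000·81101.40)] / (2·54000) = (−60000 + 145320.000)/108000 ≈ 0.7900.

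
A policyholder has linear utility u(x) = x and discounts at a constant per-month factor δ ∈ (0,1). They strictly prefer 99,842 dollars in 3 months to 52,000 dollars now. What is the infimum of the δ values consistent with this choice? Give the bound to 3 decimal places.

Comparing present values: 52000 < δ^3·99842.
Hence δ^3 > 52000/99842 = 0.52082, and x ↦ x^(1/3) is increasing on (0,∞).
δ > 0.52082^(1/3) = 0.805.

δ > 0.805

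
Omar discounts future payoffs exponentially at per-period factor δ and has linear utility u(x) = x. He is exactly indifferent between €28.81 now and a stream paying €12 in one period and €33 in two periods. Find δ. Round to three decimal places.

δ ≈ 0.770

The stream is worth 12δ + 33δ² today, so 12δ + 33δ² = 28.81.
Rearranged: 33δ² + 12δ − 28.81 = 0.
By the quadratic formula (taking the positive root), δ = (−12 + √3946.92) / 66 ≈ 0.770.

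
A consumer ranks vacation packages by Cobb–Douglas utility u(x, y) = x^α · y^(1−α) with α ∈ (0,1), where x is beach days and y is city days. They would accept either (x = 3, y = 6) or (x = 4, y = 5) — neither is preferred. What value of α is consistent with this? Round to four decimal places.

Set the two utilities equal: 3^α·6^(1−α) = 4^α·5^(1−α).
(3/4)^α = (5/6)^(1−α); take logs: α·ln(3/4) = (1−α)·ln(5/6), i.e. α·-0.2876821 = (1−α)·-0.1823216.
Thus α·(-0.4700037) = -0.1823216, so α = -0.1823216/-0.4700037 ≈ 0.3879.

α ≈ 0.3879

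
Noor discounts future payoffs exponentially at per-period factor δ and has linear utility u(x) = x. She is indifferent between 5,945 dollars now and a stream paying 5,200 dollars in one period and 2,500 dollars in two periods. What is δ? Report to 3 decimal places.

δ ≈ 0.820

The stream is worth 5200δ + 2500δ² today, so 5200δ + 2500δ² = 5945.
Rearranged: 2500δ² + 5200δ − 5945 = 0.
The positive root is δ = [−5200 + √(5200² + 4·2500·5945)] / (2·2500) = (−5200 + 9300.000)/5000 ≈ 0.820.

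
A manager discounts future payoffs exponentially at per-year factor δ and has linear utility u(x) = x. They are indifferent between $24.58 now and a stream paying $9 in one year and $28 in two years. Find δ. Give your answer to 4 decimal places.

Equating present values: 24.58 = 9δ + 28δ².
That is, 28δ² + 9δ − 24.58 = 0, a quadratic in δ.
δ = (−9 + √(9² + 4·28·24.58)) / (2·28) = (−9 + √2833.96) / 56 ≈ 0.7899.

δ ≈ 0.7899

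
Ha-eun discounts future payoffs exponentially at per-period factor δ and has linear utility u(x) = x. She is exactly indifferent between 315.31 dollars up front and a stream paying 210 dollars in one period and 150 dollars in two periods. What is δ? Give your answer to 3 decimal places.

Present value of the stream is 210·δ + 150·δ². Indifference gives 210δ + 150δ² = 315.31.
So 150δ² + 210δ − 315.31 = 0.
The positive root is δ = [−210 + √(210² + 4·150·315.31)] / (2·150) = (−210 + 482.997)/300 ≈ 0.910.

δ ≈ 0.910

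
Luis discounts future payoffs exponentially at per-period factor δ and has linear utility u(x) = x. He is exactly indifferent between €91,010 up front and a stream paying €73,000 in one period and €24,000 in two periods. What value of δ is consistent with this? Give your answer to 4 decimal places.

Equating present values: 91010 = 73000δ + 24000δ².
Rearranged: 24000δ² + 73000δ − 91010 = 0.
The positive root is δ = [−73000 + √(73000² + 4·24000·91010)] / (2·24000) = (−73000 + 118600.000)/48000 ≈ 0.9500.

δ ≈ 0.9500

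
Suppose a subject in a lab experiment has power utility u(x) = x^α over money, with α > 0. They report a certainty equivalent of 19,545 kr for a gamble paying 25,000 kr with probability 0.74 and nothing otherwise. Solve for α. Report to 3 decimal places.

α ≈ 1.223

The lottery's expected utility is 0.74·u(25000) + 0.26·u(0) = 0.74·25000^α (since u(0) = 0 for α > 0).
Indifference: 19545^α = 0.74·25000^α, so (19545/25000)^α = 0.74.
α = ln(0.74) / ln(19545/25000) = -0.301105/-0.246156 ≈ 1.223.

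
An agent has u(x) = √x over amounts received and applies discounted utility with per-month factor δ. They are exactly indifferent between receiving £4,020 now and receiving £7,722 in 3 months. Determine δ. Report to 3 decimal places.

δ ≈ 0.897

The payoff in 3 months is discounted by δ^3, so u(4020) = δ^3·u(7722) and δ^3 = u(4020)/u(7722).
With u(x) = √x: δ^3 = √4020/√7722 = √(4020/7722) = 0.72152.
Taking the cube root: δ = 0.72152^(1/3) ≈ 0.897.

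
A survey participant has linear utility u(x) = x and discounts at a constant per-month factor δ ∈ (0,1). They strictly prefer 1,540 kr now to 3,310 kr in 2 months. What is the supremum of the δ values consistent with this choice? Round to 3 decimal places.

Comparing present values: 1540 > δ^2·3310.
Dividing by 3310: δ^2 < 0.46526. Both sides are positive, so the square root keeps the direction.
δ < 0.46526^(1/2) = 0.682.

δ < 0.682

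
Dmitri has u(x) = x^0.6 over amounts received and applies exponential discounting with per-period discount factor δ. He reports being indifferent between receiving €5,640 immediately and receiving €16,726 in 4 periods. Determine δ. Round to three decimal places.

δ ≈ 0.850

Indifference means u(5640) = δ^4 · u(16726), so δ^4 = u(5640)/u(16726).
Since u(x) = x^0.6, δ^4 = (5640/16726)^0.6 = 0.33720^0.6 = 0.52087.
Hence δ = (0.52087)^(1/4) = 0.84954.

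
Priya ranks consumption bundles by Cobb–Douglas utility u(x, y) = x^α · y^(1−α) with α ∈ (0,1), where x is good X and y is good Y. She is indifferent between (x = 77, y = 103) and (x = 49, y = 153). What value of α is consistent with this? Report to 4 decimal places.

Indifference: 77^α · 103^(1−α) = 49^α · 153^(1−α).
Taking logs: α·ln 77 + (1−α)·ln 103 = α·ln 49 + (1−α)·ln 153, i.e. α·0.4519851 = (1−α)·0.3957089.
With A = 0.4519851 and B = 0.3957089: α·A = (1−α)·B, so α = B/(A+B) = 0.3957089/0.8476940 ≈ 0.4668.

α ≈ 0.4668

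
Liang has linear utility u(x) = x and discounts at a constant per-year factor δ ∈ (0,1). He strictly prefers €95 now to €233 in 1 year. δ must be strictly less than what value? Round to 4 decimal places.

Comparing present values: 95 > δ·233.
So δ < 95/233 = 0.40773.

δ < 0.4077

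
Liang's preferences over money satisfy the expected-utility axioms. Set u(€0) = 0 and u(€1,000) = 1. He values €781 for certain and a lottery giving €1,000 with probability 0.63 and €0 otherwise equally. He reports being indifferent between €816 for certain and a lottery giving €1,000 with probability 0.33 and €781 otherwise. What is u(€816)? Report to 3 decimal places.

0.752

First, u(€781) = 0.63·u(€1,000) + 0.37·u(€0) = 0.63.
Chaining: u(€816) = 0.33·1.00 + 0.67·0.63 = 0.7521.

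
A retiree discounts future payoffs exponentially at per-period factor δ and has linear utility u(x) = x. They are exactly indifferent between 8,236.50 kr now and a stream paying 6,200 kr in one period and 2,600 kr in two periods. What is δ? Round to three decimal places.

δ ≈ 0.950

The stream is worth 6200δ + 2600δ² today, so 6200δ + 2600δ² = 8236.50.
That is, 2600δ² + 6200δ − 8236.50 = 0, a quadratic in δ.
By the quadratic formula (taking the positive root), δ = (−6200 + √124099600.00) / 5200 ≈ 0.950.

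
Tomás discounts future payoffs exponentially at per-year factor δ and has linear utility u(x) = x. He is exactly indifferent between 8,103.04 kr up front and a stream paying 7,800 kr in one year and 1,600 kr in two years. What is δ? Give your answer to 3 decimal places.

δ ≈ 0.880

Equating present values: 8103.04 = 7800δ + 1600δ².
So 1600δ² + 7800δ − 8103.04 = 0.
δ = (−7800 + √(7800² + 4·1600·8103.04)) / (2·1600) = (−7800 + √112699456.00) / 3200 ≈ 0.880.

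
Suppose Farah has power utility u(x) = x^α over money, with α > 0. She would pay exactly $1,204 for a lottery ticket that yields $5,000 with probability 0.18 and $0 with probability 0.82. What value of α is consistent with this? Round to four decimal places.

Since u(0) = 0, the lottery's EU is 0.18·5000^α.
Setting u(1204) equal to that: 1204^α = 0.18·5000^α ⇒ (1204/5000)^α = 0.18.
Taking logs: α·ln(1204/5000) = ln(0.18), so α = -1.7147984 / -1.4237886 ≈ 1.2044.

α ≈ 1.2044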